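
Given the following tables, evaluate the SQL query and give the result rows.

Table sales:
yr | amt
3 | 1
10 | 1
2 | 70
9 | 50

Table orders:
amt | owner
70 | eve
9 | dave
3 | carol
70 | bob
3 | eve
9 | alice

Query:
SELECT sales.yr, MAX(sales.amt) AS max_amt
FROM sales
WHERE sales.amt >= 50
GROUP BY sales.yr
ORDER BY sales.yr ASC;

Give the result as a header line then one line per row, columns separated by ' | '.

After WHERE (2 rows):
sales.yr | sales.amt
2 | 70
9 | 50
After GROUP BY (2 rows):
sales.yr | max_amt
2 | 70
9 | 50
After ORDER BY (2 rows):
sales.yr | max_amt
2 | 70
9 | 50

== RESULT ==
sales.yr | max_amt
2 | 70
9 | 50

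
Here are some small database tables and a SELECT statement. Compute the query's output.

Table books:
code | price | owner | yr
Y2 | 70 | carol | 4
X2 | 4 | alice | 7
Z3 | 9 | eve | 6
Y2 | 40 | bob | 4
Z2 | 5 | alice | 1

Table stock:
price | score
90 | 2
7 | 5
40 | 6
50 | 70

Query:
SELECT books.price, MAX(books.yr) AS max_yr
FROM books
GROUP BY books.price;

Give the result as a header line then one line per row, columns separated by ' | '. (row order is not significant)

After GROUP BY (5 rows):
books.price | max_yr
70 | 4
4 | 7
9 | 6
40 | 4
5 | 1

== RESULT ==
books.price | max_yr
70 | 4
4 | 7
9 | 6
40 | 4
5 | 1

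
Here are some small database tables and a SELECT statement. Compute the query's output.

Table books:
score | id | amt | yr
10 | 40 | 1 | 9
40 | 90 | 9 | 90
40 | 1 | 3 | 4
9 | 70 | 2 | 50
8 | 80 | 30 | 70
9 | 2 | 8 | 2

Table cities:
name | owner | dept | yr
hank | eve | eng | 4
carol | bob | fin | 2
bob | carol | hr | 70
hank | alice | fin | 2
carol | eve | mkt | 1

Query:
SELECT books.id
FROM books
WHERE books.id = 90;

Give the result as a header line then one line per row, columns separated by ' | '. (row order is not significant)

After WHERE (1 rows):
books.score | books.id | books.amt | books.yr
40 | 90 | 9 | 90
After SELECT (1 rows):
books.id
90

== RESULT ==
books.id
90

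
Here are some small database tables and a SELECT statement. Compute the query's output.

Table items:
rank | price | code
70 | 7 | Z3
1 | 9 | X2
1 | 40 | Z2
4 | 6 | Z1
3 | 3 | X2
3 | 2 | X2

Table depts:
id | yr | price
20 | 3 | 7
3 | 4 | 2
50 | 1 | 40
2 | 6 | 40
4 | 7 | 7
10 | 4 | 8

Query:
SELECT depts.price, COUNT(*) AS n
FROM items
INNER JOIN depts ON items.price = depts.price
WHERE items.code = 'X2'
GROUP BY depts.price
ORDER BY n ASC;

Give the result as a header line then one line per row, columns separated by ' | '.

== RESULT ==
depts.price | n
2 | 1

Derivation:
After JOIN depts (5 rows):
items.rank | items.price | items.code | depts.id | depts.yr | depts.price
70 | 7 | Z3 | 20 | 3 | 7
70 | 7 | Z3 | 4 | 7 | 7
1 | 40 | Z2 | 50 | 1 | 40
1 | 40 | Z2 | 2 | 6 | 40
3 | 2 | X2 | 3 | 4 | 2
After WHERE (1 rows):
items.rank | items.price | items.code | depts.id | depts.yr | depts.price
3 | 2 | X2 | 3 | 4 | 2
After GROUP BY (1 rows):
depts.price | n
2 | 1
After ORDER BY (1 rows):
depts.price | n
2 | 1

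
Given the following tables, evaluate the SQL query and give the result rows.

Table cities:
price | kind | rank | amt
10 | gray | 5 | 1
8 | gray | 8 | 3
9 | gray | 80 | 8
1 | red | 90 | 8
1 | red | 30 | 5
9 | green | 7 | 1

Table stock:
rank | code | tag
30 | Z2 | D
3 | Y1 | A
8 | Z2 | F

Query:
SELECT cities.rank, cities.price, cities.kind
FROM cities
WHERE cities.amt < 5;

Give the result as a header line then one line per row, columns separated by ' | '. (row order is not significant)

After WHERE (3 rows):
cities.price | cities.kind | cities.rank | cities.amt
10 | gray | 5 | 1
8 | gray | 8 | 3
9 | green | 7 | 1
After SELECT (3 rows):
cities.rank | cities.price | cities.kind
5 | 10 | gray
8 | 8 | gray
7 | 9 | green

== RESULT ==
cities.rank | cities.price | cities.kind
5 | 10 | gray
8 | 8 | gray
7 | 9 | green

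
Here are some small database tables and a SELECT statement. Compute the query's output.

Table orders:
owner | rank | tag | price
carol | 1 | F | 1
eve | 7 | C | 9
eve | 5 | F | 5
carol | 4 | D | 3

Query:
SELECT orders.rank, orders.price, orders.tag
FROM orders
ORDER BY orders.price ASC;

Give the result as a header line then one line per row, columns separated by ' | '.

After SELECT (4 rows):
orders.rank | orders.price | orders.tag
1 | 1 | F
7 | 9 | C
5 | 5 | F
4 | 3 | D
After ORDER BY (4 rows):
orders.rank | orders.price | orders.tag
1 | 1 | F
4 | 3 | D
5 | 5 | F
7 | 9 | C

== RESULT ==
orders.rank | orders.price | orders.tag
1 | 1 | F
4 | 3 | D
5 | 5 | F
7 | 9 | C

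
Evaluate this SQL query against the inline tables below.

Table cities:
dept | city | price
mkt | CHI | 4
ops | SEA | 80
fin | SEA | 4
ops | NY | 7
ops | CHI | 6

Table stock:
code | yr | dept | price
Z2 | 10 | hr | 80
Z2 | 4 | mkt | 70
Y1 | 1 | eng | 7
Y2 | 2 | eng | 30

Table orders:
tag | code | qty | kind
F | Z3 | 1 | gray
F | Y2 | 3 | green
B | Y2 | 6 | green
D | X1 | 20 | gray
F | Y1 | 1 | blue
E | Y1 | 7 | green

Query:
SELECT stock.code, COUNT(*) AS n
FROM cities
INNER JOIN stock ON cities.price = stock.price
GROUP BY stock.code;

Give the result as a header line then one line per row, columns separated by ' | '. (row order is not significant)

After JOIN stock (2 rows):
cities.dept | cities.city | cities.price | stock.code | stock.yr | stock.dept | stock.price
ops | SEA | 80 | Z2 | 10 | hr | 80
ops | NY | 7 | Y1 | 1 | eng | 7
After GROUP BY (2 rows):
stock.code | n
Z2 | 1
Y1 | 1

== RESULT ==
stock.code | n
Z2 | 1
Y1 | 1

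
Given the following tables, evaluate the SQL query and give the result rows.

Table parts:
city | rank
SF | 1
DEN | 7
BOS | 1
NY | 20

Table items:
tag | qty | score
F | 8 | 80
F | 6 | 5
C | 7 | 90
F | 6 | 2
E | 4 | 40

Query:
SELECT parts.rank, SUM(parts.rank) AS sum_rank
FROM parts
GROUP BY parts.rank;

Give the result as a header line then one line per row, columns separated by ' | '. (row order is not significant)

After GROUP BY (3 rows):
parts.rank | sum_rank
1 | 2
7 | 7
20 | 20

== RESULT ==
parts.rank | sum_rank
1 | 2
7 | 7
20 | 20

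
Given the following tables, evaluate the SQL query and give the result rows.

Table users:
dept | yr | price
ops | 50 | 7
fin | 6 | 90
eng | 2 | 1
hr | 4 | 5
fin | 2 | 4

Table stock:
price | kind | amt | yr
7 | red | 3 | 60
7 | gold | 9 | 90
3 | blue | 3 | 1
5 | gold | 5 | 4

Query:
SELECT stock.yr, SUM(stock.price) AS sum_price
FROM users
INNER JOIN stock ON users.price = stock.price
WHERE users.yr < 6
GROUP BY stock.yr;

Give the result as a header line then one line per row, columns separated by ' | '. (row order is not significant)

== RESULT ==
stock.yr | sum_price
4 | 5

Derivation:
After JOIN stock (3 rows):
users.dept | users.yr | users.price | stock.price | stock.kind | stock.amt | stock.yr
ops | 50 | 7 | 7 | red | 3 | 60
ops | 50 | 7 | 7 | gold | 9 | 90
hr | 4 | 5 | 5 | gold | 5 | 4
After WHERE (1 rows):
users.dept | users.yr | users.price | stock.price | stock.kind | stock.amt | stock.yr
hr | 4 | 5 | 5 | gold | 5 | 4
After GROUP BY (1 rows):
stock.yr | sum_price
4 | 5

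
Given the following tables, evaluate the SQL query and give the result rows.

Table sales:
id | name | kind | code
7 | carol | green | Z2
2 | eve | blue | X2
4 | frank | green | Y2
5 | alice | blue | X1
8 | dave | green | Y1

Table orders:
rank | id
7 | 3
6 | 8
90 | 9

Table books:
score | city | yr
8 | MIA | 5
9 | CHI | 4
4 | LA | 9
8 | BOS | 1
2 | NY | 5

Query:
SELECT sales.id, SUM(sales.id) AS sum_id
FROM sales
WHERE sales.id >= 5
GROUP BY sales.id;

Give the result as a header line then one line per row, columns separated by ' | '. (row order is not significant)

== RESULT ==
sales.id | sum_id
7 | 7
5 | 5
8 | 8

Derivation:
After WHERE (3 rows):
sales.id | sales.name | sales.kind | sales.code
7 | carol | green | Z2
5 | alice | blue | X1
8 | dave | green | Y1
After GROUP BY (3 rows):
sales.id | sum_id
7 | 7
5 | 5
8 | 8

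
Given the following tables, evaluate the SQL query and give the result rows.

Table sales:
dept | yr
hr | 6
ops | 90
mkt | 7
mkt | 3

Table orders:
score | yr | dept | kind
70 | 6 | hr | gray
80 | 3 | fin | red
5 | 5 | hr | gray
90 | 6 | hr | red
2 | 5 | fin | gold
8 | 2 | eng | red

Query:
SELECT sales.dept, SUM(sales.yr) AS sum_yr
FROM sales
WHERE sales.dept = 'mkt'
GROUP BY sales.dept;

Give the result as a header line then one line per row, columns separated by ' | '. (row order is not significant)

== RESULT ==
sales.dept | sum_yr
mkt | 10

Derivation:
After WHERE (2 rows):
sales.dept | sales.yr
mkt | 7
mkt | 3
After GROUP BY (1 rows):
sales.dept | sum_yr
mkt | 10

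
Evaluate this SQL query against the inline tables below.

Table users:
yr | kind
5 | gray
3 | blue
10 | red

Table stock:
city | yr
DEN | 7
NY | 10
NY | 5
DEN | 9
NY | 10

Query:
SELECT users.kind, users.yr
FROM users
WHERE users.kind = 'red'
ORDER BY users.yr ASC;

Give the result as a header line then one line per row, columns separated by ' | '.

After WHERE (1 rows):
users.yr | users.kind
10 | red
After SELECT (1 rows):
users.kind | users.yr
red | 10
After ORDER BY (1 rows):
users.kind | users.yr
red | 10

== RESULT ==
users.kind | users.yr
red | 10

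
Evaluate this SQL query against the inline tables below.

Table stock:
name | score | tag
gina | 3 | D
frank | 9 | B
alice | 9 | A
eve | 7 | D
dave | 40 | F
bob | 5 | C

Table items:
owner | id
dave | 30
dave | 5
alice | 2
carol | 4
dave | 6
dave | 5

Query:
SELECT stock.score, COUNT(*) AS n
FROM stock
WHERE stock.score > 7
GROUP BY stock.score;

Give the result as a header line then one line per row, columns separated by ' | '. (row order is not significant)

== RESULT ==
stock.score | n
9 | 2
40 | 1

Derivation:
After WHERE (3 rows):
stock.name | stock.score | stock.tag
frank | 9 | B
alice | 9 | A
dave | 40 | F
After GROUP BY (2 rows):
stock.score | n
9 | 2
40 | 1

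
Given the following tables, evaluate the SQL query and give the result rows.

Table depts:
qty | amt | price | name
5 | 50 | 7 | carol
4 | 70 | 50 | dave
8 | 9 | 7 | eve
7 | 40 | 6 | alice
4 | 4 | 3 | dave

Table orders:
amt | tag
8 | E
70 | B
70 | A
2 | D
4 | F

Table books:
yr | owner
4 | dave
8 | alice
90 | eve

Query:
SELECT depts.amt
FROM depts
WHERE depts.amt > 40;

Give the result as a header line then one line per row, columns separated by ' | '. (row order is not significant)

== RESULT ==
depts.amt
50
70

Derivation:
After WHERE (2 rows):
depts.qty | depts.amt | depts.price | depts.name
5 | 50 | 7 | carol
4 | 70 | 50 | dave
After SELECT (2 rows):
depts.amt
50
70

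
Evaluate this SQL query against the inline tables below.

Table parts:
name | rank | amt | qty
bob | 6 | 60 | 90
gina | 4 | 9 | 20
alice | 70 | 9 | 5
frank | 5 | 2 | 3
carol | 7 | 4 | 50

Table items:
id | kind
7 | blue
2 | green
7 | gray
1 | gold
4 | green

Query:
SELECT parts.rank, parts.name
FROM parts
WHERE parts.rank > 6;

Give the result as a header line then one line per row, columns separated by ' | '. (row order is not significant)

After WHERE (2 rows):
parts.name | parts.rank | parts.amt | parts.qty
alice | 70 | 9 | 5
carol | 7 | 4 | 50
After SELECT (2 rows):
parts.rank | parts.name
70 | alice
7 | carol

== RESULT ==
parts.rank | parts.name
70 | alice
7 | carol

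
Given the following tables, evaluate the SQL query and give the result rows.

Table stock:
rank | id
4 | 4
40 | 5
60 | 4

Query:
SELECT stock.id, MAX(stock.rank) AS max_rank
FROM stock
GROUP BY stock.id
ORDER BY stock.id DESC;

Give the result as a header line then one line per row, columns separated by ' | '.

After GROUP BY (2 rows):
stock.id | max_rank
4 | 60
5 | 40
After ORDER BY (2 rows):
stock.id | max_rank
5 | 40
4 | 60

== RESULT ==
stock.id | max_rank
5 | 40
4 | 60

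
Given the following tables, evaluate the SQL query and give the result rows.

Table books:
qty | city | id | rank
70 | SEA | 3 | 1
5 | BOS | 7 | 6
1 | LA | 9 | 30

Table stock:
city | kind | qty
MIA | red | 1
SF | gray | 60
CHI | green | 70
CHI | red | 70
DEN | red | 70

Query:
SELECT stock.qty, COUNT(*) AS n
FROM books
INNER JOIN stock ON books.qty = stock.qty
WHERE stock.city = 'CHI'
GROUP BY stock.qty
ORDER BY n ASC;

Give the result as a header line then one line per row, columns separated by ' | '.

== RESULT ==
stock.qty | n
70 | 2

Derivation:
After JOIN stock (4 rows):
books.qty | books.city | books.id | books.rank | stock.city | stock.kind | stock.qty
70 | SEA | 3 | 1 | CHI | green | 70
70 | SEA | 3 | 1 | CHI | red | 70
70 | SEA | 3 | 1 | DEN | red | 70
1 | LA | 9 | 30 | MIA | red | 1
After WHERE (2 rows):
books.qty | books.city | books.id | books.rank | stock.city | stock.kind | stock.qty
70 | SEA | 3 | 1 | CHI | green | 70
70 | SEA | 3 | 1 | CHI | red | 70
After GROUP BY (1 rows):
stock.qty | n
70 | 2
After ORDER BY (1 rows):
stock.qty | n
70 | 2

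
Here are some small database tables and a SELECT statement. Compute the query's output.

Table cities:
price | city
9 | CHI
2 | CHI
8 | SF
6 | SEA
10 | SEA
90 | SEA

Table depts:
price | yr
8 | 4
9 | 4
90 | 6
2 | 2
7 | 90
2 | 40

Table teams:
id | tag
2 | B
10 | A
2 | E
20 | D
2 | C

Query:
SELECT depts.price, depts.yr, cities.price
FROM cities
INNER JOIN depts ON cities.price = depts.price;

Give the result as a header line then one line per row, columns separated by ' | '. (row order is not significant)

== RESULT ==
depts.price | depts.yr | cities.price
9 | 4 | 9
2 | 2 | 2
2 | 40 | 2
8 | 4 | 8
90 | 6 | 90

Derivation:
After JOIN depts (5 rows):
cities.price | cities.city | depts.price | depts.yr
9 | CHI | 9 | 4
2 | CHI | 2 | 2
2 | CHI | 2 | 40
8 | SF | 8 | 4
90 | SEA | 90 | 6
After SELECT (5 rows):
depts.price | depts.yr | cities.price
9 | 4 | 9
2 | 2 | 2
2 | 40 | 2
8 | 4 | 8
90 | 6 | 90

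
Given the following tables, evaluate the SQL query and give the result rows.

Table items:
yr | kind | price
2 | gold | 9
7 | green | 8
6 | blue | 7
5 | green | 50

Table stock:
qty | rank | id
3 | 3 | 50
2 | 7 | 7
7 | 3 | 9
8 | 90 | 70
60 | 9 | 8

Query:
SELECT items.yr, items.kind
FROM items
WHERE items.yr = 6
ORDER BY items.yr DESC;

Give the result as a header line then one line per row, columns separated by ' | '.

After WHERE (1 rows):
items.yr | items.kind | items.price
6 | blue | 7
After SELECT (1 rows):
items.yr | items.kind
6 | blue
After ORDER BY (1 rows):
items.yr | items.kind
6 | blue

== RESULT ==
items.yr | items.kind
6 | blue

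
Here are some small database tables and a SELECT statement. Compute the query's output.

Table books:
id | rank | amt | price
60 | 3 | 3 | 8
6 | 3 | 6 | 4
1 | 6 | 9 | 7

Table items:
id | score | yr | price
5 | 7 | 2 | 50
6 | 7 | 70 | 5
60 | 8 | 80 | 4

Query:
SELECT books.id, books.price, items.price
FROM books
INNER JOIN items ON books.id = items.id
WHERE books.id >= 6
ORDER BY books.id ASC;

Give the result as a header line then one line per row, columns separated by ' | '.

After JOIN items (2 rows):
books.id | books.rank | books.amt | books.price | items.id | items.score | items.yr | items.price
60 | 3 | 3 | 8 | 60 | 8 | 80 | 4
6 | 3 | 6 | 4 | 6 | 7 | 70 | 5
After WHERE (2 rows):
books.id | books.rank | books.amt | books.price | items.id | items.score | items.yr | items.price
60 | 3 | 3 | 8 | 60 | 8 | 80 | 4
6 | 3 | 6 | 4 | 6 | 7 | 70 | 5
After SELECT (2 rows):
books.id | books.price | items.price
60 | 8 | 4
6 | 4 | 5
After ORDER BY (2 rows):
books.id | books.price | items.price
6 | 4 | 5
60 | 8 | 4

== RESULT ==
books.id | books.price | items.price
6 | 4 | 5
60 | 8 | 4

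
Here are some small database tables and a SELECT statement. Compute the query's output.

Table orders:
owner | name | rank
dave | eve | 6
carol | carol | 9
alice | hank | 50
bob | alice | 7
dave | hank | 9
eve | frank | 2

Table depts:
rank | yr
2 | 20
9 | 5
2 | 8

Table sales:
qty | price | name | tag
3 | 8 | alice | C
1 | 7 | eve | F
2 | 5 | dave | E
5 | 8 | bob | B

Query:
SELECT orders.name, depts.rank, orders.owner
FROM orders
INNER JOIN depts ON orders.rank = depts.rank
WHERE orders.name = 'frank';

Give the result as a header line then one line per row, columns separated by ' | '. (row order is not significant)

After JOIN depts (4 rows):
orders.owner | orders.name | orders.rank | depts.rank | depts.yr
carol | carol | 9 | 9 | 5
dave | hank | 9 | 9 | 5
eve | frank | 2 | 2 | 20
eve | frank | 2 | 2 | 8
After WHERE (2 rows):
orders.owner | orders.name | orders.rank | depts.rank | depts.yr
eve | frank | 2 | 2 | 20
eve | frank | 2 | 2 | 8
After SELECT (2 rows):
orders.name | depts.rank | orders.owner
frank | 2 | eve
frank | 2 | eve

== RESULT ==
orders.name | depts.rank | orders.owner
frank | 2 | eve
frank | 2 | eve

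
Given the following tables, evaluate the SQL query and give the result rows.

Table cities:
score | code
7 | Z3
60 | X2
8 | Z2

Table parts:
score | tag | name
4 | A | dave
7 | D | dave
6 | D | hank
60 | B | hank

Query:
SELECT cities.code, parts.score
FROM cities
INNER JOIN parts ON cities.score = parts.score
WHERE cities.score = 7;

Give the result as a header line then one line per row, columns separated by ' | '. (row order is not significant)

After JOIN parts (2 rows):
cities.score | cities.code | parts.score | parts.tag | parts.name
7 | Z3 | 7 | D | dave
60 | X2 | 60 | B | hank
After WHERE (1 rows):
cities.score | cities.code | parts.score | parts.tag | parts.name
7 | Z3 | 7 | D | dave
After SELECT (1 rows):
cities.code | parts.score
Z3 | 7

== RESULT ==
cities.code | parts.score
Z3 | 7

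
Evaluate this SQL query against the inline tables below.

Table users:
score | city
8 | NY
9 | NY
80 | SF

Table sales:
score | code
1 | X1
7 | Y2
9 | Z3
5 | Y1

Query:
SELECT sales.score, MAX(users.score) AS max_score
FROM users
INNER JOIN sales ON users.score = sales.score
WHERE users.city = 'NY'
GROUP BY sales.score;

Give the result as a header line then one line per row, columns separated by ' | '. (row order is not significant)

== RESULT ==
sales.score | max_score
9 | 9

Derivation:
After JOIN sales (1 rows):
users.score | users.city | sales.score | sales.code
9 | NY | 9 | Z3
After WHERE (1 rows):
users.score | users.city | sales.score | sales.code
9 | NY | 9 | Z3
After GROUP BY (1 rows):
sales.score | max_score
9 | 9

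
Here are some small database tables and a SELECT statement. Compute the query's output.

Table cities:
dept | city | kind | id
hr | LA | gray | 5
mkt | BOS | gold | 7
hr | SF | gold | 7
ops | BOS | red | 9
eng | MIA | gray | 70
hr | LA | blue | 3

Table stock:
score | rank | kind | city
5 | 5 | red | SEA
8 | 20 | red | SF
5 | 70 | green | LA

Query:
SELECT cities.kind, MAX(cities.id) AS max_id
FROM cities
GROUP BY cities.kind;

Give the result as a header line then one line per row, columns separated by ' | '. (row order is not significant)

== RESULT ==
cities.kind | max_id
gray | 70
gold | 7
red | 9
blue | 3

Derivation:
After GROUP BY (4 rows):
cities.kind | max_id
gray | 70
gold | 7
red | 9
blue | 3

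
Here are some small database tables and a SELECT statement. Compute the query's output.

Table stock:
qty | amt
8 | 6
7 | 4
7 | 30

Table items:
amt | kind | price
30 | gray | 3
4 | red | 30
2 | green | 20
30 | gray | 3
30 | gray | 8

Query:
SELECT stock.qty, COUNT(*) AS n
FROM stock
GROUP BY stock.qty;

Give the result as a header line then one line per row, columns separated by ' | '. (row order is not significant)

After GROUP BY (2 rows):
stock.qty | n
8 | 1
7 | 2

== RESULT ==
stock.qty | n
8 | 1
7 | 2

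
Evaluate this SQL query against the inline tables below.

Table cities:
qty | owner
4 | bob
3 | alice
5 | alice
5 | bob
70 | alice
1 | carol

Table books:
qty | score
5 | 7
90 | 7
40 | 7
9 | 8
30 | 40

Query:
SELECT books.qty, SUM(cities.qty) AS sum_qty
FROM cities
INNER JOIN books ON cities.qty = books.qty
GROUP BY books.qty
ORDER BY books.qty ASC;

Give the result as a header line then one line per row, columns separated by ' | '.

== RESULT ==
books.qty | sum_qty
5 | 10

Derivation:
After JOIN books (2 rows):
cities.qty | cities.owner | books.qty | books.score
5 | alice | 5 | 7
5 | bob | 5 | 7
After GROUP BY (1 rows):
books.qty | sum_qty
5 | 10
After ORDER BY (1 rows):
books.qty | sum_qty
5 | 10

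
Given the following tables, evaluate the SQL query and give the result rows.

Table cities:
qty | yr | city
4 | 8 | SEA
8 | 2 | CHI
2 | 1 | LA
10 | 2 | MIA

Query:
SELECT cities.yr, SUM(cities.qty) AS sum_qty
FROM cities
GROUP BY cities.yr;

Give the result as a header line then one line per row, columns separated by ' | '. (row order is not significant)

After GROUP BY (3 rows):
cities.yr | sum_qty
8 | 4
2 | 18
1 | 2

== RESULT ==
cities.yr | sum_qty
8 | 4
2 | 18
1 | 2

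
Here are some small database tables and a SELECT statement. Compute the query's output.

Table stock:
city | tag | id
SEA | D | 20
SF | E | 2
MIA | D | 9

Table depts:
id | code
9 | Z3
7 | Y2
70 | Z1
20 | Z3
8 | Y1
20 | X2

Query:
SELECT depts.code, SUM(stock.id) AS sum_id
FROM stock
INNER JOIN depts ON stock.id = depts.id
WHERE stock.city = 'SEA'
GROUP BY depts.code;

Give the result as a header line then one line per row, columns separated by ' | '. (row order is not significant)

== RESULT ==
depts.code | sum_id
Z3 | 20
X2 | 20

Derivation:
After JOIN depts (3 rows):
stock.city | stock.tag | stock.id | depts.id | depts.code
SEA | D | 20 | 20 | Z3
SEA | D | 20 | 20 | X2
MIA | D | 9 | 9 | Z3
After WHERE (2 rows):
stock.city | stock.tag | stock.id | depts.id | depts.code
SEA | D | 20 | 20 | Z3
SEA | D | 20 | 20 | X2
After GROUP BY (2 rows):
depts.code | sum_id
Z3 | 20
X2 | 20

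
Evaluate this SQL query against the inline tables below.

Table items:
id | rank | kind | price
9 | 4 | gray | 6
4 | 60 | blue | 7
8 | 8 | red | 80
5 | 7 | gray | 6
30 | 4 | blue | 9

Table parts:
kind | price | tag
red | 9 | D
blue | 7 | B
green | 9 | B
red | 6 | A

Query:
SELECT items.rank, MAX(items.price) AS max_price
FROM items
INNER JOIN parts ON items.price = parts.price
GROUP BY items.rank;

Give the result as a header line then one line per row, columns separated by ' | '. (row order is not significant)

== RESULT ==
items.rank | max_price
4 | 9
60 | 7
7 | 6

Derivation:
After JOIN parts (5 rows):
items.id | items.rank | items.kind | items.price | parts.kind | parts.price | parts.tag
9 | 4 | gray | 6 | red | 6 | A
4 | 60 | blue | 7 | blue | 7 | B
5 | 7 | gray | 6 | red | 6 | A
30 | 4 | blue | 9 | red | 9 | D
30 | 4 | blue | 9 | green | 9 | B
After GROUP BY (3 rows):
items.rank | max_price
4 | 9
60 | 7
7 | 6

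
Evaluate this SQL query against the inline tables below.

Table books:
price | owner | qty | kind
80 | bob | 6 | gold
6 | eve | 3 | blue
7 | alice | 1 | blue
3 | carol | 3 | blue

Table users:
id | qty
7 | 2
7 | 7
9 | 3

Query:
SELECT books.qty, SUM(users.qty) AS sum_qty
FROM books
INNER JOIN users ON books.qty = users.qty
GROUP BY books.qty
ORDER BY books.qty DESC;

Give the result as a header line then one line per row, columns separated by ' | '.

After JOIN users (2 rows):
books.price | books.owner | books.qty | books.kind | users.id | users.qty
6 | eve | 3 | blue | 9 | 3
3 | carol | 3 | blue | 9 | 3
After GROUP BY (1 rows):
books.qty | sum_qty
3 | 6
After ORDER BY (1 rows):
books.qty | sum_qty
3 | 6

== RESULT ==
books.qty | sum_qty
3 | 6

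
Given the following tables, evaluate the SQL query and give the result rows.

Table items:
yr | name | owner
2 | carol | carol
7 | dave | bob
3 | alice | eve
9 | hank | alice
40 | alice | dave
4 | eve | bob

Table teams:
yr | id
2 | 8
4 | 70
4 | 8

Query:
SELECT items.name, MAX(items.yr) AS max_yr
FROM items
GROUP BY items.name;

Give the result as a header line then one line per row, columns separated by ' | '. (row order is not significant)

After GROUP BY (5 rows):
items.name | max_yr
carol | 2
dave | 7
alice | 40
hank | 9
eve | 4

== RESULT ==
items.name | max_yr
carol | 2
dave | 7
alice | 40
hank | 9
eve | 4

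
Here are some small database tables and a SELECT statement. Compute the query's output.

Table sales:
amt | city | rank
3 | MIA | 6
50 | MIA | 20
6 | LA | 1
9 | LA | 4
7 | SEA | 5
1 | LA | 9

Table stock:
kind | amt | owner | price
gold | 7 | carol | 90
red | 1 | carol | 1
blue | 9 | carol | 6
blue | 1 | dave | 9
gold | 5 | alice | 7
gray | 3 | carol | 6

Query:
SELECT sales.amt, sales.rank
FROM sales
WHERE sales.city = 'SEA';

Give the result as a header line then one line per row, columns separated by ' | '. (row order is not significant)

After WHERE (1 rows):
sales.amt | sales.city | sales.rank
7 | SEA | 5
After SELECT (1 rows):
sales.amt | sales.rank
7 | 5

== RESULT ==
sales.amt | sales.rank
7 | 5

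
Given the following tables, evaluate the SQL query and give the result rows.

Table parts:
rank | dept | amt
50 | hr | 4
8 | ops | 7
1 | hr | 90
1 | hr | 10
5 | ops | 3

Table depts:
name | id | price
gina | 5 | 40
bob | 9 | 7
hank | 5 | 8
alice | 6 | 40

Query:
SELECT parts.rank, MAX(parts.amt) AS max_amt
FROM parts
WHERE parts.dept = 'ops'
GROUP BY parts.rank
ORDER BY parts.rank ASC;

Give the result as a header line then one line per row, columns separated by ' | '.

== RESULT ==
parts.rank | max_amt
5 | 3
8 | 7

Derivation:
After WHERE (2 rows):
parts.rank | parts.dept | parts.amt
8 | ops | 7
5 | ops | 3
After GROUP BY (2 rows):
parts.rank | max_amt
8 | 7
5 | 3
After ORDER BY (2 rows):
parts.rank | max_amt
5 | 3
8 | 7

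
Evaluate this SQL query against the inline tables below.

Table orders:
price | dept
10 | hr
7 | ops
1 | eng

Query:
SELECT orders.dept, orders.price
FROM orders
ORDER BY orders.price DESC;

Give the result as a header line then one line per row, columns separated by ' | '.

After SELECT (3 rows):
orders.dept | orders.price
hr | 10
ops | 7
eng | 1
After ORDER BY (3 rows):
orders.dept | orders.price
hr | 10
ops | 7
eng | 1

== RESULT ==
orders.dept | orders.price
hr | 10
ops | 7
eng | 1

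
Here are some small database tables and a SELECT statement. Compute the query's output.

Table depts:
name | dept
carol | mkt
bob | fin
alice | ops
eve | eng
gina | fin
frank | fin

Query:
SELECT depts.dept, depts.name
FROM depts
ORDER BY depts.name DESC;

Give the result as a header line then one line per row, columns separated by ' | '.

After SELECT (6 rows):
depts.dept | depts.name
mkt | carol
fin | bob
ops | alice
eng | eve
fin | gina
fin | frank
After ORDER BY (6 rows):
depts.dept | depts.name
fin | gina
fin | frank
eng | eve
mkt | carol
fin | bob
ops | alice

== RESULT ==
depts.dept | depts.name
fin | gina
fin | frank
eng | eve
mkt | carol
fin | bob
ops | alice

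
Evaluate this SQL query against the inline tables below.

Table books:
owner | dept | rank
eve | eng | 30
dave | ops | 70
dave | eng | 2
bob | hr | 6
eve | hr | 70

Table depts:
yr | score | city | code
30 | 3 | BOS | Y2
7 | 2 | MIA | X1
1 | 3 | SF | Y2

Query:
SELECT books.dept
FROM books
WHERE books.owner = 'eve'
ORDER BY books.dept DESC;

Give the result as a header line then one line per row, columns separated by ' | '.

== RESULT ==
books.dept
hr
eng

Derivation:
After WHERE (2 rows):
books.owner | books.dept | books.rank
eve | eng | 30
eve | hr | 70
After SELECT (2 rows):
books.dept
eng
hr
After ORDER BY (2 rows):
books.dept
hr
eng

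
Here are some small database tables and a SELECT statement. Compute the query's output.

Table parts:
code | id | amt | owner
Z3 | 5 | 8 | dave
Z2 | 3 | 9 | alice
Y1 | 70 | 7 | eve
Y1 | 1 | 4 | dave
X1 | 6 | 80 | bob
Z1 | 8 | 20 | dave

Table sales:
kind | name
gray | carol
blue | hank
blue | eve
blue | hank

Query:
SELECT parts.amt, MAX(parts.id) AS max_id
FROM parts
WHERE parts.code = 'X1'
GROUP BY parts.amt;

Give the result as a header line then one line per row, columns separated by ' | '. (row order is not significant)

== RESULT ==
parts.amt | max_id
80 | 6

Derivation:
After WHERE (1 rows):
parts.code | parts.id | parts.amt | parts.owner
X1 | 6 | 80 | bob
After GROUP BY (1 rows):
parts.amt | max_id
80 | 6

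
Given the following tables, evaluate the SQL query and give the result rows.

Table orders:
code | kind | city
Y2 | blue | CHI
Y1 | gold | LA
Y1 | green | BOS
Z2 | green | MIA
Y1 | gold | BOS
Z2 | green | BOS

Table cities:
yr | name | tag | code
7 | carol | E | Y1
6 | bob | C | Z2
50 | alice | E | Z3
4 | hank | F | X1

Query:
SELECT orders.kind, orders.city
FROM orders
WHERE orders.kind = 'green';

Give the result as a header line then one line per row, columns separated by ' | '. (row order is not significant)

After WHERE (3 rows):
orders.code | orders.kind | orders.city
Y1 | green | BOS
Z2 | green | MIA
Z2 | green | BOS
After SELECT (3 rows):
orders.kind | orders.city
green | BOS
green | MIA
green | BOS

== RESULT ==
orders.kind | orders.city
green | BOS
green | MIA
green | BOS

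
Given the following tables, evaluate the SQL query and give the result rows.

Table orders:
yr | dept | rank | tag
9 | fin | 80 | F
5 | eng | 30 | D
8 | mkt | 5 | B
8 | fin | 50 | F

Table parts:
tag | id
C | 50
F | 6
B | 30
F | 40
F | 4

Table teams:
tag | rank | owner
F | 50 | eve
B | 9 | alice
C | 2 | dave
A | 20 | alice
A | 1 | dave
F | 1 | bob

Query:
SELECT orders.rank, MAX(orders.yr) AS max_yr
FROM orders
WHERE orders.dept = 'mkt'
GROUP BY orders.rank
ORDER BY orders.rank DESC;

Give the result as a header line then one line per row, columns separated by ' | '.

== RESULT ==
orders.rank | max_yr
5 | 8

Derivation:
After WHERE (1 rows):
orders.yr | orders.dept | orders.rank | orders.tag
8 | mkt | 5 | B
After GROUP BY (1 rows):
orders.rank | max_yr
5 | 8
After ORDER BY (1 rows):
orders.rank | max_yr
5 | 8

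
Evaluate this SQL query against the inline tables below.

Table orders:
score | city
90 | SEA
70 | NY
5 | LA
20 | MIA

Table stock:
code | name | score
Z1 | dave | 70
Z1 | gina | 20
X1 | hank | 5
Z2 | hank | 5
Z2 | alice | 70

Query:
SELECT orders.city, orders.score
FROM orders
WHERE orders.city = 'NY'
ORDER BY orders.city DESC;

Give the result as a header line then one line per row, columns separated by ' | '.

After WHERE (1 rows):
orders.score | orders.city
70 | NY
After SELECT (1 rows):
orders.city | orders.score
NY | 70
After ORDER BY (1 rows):
orders.city | orders.score
NY | 70

== RESULT ==
orders.city | orders.score
NY | 70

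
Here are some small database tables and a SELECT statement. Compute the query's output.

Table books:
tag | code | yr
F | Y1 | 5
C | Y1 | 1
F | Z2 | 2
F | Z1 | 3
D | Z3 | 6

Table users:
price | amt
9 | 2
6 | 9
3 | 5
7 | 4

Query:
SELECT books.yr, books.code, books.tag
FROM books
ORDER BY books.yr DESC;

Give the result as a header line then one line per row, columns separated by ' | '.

After SELECT (5 rows):
books.yr | books.code | books.tag
5 | Y1 | F
1 | Y1 | C
2 | Z2 | F
3 | Z1 | F
6 | Z3 | D
After ORDER BY (5 rows):
books.yr | books.code | books.tag
6 | Z3 | D
5 | Y1 | F
3 | Z1 | F
2 | Z2 | F
1 | Y1 | C

== RESULT ==
books.yr | books.code | books.tag
6 | Z3 | D
5 | Y1 | F
3 | Z1 | F
2 | Z2 | F
1 | Y1 | C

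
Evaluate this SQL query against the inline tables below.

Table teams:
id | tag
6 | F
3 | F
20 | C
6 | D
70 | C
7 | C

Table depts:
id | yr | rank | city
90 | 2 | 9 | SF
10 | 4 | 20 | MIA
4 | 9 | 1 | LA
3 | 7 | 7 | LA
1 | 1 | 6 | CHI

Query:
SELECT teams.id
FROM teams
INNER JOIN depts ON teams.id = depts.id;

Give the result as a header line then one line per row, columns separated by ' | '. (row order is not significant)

After JOIN depts (1 rows):
teams.id | teams.tag | depts.id | depts.yr | depts.rank | depts.city
3 | F | 3 | 7 | 7 | LA
After SELECT (1 rows):
teams.id
3

== RESULT ==
teams.id
3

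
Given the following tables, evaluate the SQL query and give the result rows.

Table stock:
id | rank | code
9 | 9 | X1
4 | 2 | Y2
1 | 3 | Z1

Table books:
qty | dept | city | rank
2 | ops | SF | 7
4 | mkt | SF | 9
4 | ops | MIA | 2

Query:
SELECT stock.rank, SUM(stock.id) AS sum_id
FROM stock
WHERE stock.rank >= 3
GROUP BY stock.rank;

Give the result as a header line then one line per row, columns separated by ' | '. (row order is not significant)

== RESULT ==
stock.rank | sum_id
9 | 9
3 | 1

Derivation:
After WHERE (2 rows):
stock.id | stock.rank | stock.code
9 | 9 | X1
1 | 3 | Z1
After GROUP BY (2 rows):
stock.rank | sum_id
9 | 9
3 | 1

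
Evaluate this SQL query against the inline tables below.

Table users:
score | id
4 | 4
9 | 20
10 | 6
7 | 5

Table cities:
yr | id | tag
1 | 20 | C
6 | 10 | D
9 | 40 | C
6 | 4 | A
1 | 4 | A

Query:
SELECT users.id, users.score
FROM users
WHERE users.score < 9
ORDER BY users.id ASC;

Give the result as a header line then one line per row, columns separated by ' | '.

After WHERE (2 rows):
users.score | users.id
4 | 4
7 | 5
After SELECT (2 rows):
users.id | users.score
4 | 4
5 | 7
After ORDER BY (2 rows):
users.id | users.score
4 | 4
5 | 7

== RESULT ==
users.id | users.score
4 | 4
5 | 7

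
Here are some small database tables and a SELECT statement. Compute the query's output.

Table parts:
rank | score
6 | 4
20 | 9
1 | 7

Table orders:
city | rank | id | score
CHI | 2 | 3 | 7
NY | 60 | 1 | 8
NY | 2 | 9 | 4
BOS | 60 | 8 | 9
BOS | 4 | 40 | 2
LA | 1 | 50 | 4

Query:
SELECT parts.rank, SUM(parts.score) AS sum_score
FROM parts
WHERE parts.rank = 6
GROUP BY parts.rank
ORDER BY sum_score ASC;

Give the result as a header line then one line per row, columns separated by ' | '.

== RESULT ==
parts.rank | sum_score
6 | 4

Derivation:
After WHERE (1 rows):
parts.rank | parts.score
6 | 4
After GROUP BY (1 rows):
parts.rank | sum_score
6 | 4
After ORDER BY (1 rows):
parts.rank | sum_score
6 | 4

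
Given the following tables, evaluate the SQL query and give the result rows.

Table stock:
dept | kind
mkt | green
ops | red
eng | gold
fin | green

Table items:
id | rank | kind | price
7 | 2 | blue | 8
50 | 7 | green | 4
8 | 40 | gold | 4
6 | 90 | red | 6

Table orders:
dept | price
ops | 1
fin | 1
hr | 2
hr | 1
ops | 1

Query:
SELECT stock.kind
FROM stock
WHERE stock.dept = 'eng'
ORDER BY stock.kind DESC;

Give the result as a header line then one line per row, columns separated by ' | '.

== RESULT ==
stock.kind
gold

Derivation:
After WHERE (1 rows):
stock.dept | stock.kind
eng | gold
After SELECT (1 rows):
stock.kind
gold
After ORDER BY (1 rows):
stock.kind
gold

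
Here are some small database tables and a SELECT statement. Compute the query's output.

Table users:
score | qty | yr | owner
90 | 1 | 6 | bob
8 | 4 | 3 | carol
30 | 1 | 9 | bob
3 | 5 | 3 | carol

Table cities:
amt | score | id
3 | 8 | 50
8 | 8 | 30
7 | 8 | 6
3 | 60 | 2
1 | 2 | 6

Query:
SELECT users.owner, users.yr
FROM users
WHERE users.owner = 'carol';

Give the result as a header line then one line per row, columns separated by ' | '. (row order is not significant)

== RESULT ==
users.owner | users.yr
carol | 3
carol | 3

Derivation:
After WHERE (2 rows):
users.score | users.qty | users.yr | users.owner
8 | 4 | 3 | carol
3 | 5 | 3 | carol
After SELECT (2 rows):
users.owner | users.yr
carol | 3
carol | 3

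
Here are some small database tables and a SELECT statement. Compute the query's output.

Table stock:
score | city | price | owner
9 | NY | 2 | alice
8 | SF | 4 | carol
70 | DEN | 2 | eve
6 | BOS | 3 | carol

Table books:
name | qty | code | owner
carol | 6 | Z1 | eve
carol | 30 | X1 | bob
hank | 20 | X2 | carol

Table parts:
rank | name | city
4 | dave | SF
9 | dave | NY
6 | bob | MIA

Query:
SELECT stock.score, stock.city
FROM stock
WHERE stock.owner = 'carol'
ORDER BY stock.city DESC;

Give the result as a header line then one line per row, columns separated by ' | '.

== RESULT ==
stock.score | stock.city
8 | SF
6 | BOS

Derivation:
After WHERE (2 rows):
stock.score | stock.city | stock.price | stock.owner
8 | SF | 4 | carol
6 | BOS | 3 | carol
After SELECT (2 rows):
stock.score | stock.city
8 | SF
6 | BOS
After ORDER BY (2 rows):
stock.score | stock.city
8 | SF
6 | BOS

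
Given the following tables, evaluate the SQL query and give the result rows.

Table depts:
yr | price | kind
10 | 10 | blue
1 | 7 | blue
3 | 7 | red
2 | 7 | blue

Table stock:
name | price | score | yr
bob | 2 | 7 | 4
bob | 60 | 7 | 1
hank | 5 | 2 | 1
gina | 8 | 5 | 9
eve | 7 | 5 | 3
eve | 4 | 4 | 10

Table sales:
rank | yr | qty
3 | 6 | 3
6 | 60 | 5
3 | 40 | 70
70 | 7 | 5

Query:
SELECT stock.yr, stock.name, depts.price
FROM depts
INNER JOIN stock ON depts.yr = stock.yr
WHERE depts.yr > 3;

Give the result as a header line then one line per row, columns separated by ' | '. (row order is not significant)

== RESULT ==
stock.yr | stock.name | depts.price
10 | eve | 10

Derivation:
After JOIN stock (4 rows):
depts.yr | depts.price | depts.kind | stock.name | stock.price | stock.score | stock.yr
10 | 10 | blue | eve | 4 | 4 | 10
1 | 7 | blue | bob | 60 | 7 | 1
1 | 7 | blue | hank | 5 | 2 | 1
3 | 7 | red | eve | 7 | 5 | 3
After WHERE (1 rows):
depts.yr | depts.price | depts.kind | stock.name | stock.price | stock.score | stock.yr
10 | 10 | blue | eve | 4 | 4 | 10
After SELECT (1 rows):
stock.yr | stock.name | depts.price
10 | eve | 10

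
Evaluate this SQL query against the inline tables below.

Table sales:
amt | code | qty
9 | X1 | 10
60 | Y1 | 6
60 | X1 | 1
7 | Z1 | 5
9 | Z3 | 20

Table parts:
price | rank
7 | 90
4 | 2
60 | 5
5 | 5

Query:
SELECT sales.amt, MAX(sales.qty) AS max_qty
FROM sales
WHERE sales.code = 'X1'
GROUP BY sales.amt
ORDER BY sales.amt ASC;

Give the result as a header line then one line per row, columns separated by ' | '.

== RESULT ==
sales.amt | max_qty
9 | 10
60 | 1

Derivation:
After WHERE (2 rows):
sales.amt | sales.code | sales.qty
9 | X1 | 10
60 | X1 | 1
After GROUP BY (2 rows):
sales.amt | max_qty
9 | 10
60 | 1
After ORDER BY (2 rows):
sales.amt | max_qty
9 | 10
60 | 1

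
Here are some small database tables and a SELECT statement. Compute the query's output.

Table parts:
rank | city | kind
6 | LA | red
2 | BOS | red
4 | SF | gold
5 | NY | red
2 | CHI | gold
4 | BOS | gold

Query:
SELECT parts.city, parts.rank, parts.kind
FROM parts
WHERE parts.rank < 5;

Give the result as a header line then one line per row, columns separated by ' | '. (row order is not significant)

== RESULT ==
parts.city | parts.rank | parts.kind
BOS | 2 | red
SF | 4 | gold
CHI | 2 | gold
BOS | 4 | gold

Derivation:
After WHERE (4 rows):
parts.rank | parts.city | parts.kind
2 | BOS | red
4 | SF | gold
2 | CHI | gold
4 | BOS | gold
After SELECT (4 rows):
parts.city | parts.rank | parts.kind
BOS | 2 | red
SF | 4 | gold
CHI | 2 | gold
BOS | 4 | gold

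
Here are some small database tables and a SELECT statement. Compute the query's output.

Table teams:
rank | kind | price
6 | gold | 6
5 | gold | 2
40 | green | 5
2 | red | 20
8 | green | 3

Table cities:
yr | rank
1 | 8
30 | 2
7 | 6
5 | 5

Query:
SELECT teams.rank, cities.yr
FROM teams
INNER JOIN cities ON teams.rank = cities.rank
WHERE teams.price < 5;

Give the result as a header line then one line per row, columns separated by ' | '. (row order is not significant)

== RESULT ==
teams.rank | cities.yr
5 | 5
8 | 1

Derivation:
After JOIN cities (4 rows):
teams.rank | teams.kind | teams.price | cities.yr | cities.rank
6 | gold | 6 | 7 | 6
5 | gold | 2 | 5 | 5
2 | red | 20 | 30 | 2
8 | green | 3 | 1 | 8
After WHERE (2 rows):
teams.rank | teams.kind | teams.price | cities.yr | cities.rank
5 | gold | 2 | 5 | 5
8 | green | 3 | 1 | 8
After SELECT (2 rows):
teams.rank | cities.yr
5 | 5
8 | 1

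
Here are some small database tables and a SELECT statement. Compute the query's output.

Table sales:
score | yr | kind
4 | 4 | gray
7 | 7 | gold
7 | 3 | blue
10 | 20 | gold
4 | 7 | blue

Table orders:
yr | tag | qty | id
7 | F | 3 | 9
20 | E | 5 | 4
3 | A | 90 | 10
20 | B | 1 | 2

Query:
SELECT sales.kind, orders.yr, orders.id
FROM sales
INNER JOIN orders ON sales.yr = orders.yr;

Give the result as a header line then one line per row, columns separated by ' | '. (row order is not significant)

After JOIN orders (5 rows):
sales.score | sales.yr | sales.kind | orders.yr | orders.tag | orders.qty | orders.id
7 | 7 | gold | 7 | F | 3 | 9
7 | 3 | blue | 3 | A | 90 | 10
10 | 20 | gold | 20 | E | 5 | 4
10 | 20 | gold | 20 | B | 1 | 2
4 | 7 | blue | 7 | F | 3 | 9
After SELECT (5 rows):
sales.kind | orders.yr | orders.id
gold | 7 | 9
blue | 3 | 10
gold | 20 | 4
gold | 20 | 2
blue | 7 | 9

== RESULT ==
sales.kind | orders.yr | orders.id
gold | 7 | 9
blue | 3 | 10
gold | 20 | 4
gold | 20 | 2
blue | 7 | 9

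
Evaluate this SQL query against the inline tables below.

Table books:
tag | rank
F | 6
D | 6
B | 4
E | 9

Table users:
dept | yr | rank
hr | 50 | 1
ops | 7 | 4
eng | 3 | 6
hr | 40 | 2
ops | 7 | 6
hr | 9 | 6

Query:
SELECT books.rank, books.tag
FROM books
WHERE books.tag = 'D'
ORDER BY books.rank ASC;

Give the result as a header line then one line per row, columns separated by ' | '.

== RESULT ==
books.rank | books.tag
6 | D

Derivation:
After WHERE (1 rows):
books.tag | books.rank
D | 6
After SELECT (1 rows):
books.rank | books.tag
6 | D
After ORDER BY (1 rows):
books.rank | books.tag
6 | D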